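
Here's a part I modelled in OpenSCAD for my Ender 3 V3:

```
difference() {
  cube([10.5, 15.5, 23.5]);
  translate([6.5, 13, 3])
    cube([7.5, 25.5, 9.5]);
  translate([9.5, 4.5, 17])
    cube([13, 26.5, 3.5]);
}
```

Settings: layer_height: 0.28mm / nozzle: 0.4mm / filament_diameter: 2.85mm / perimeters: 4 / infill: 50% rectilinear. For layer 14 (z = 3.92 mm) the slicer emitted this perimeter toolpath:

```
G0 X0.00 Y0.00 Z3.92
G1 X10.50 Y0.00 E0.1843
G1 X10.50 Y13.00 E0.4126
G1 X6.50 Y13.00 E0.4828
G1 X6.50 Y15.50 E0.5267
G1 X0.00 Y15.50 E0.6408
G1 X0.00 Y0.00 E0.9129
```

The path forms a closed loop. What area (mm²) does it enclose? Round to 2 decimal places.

152.75 mm²

Apply the shoelace formula to the sequence of (X, Y) vertices; enclosed area = 152.75 mm².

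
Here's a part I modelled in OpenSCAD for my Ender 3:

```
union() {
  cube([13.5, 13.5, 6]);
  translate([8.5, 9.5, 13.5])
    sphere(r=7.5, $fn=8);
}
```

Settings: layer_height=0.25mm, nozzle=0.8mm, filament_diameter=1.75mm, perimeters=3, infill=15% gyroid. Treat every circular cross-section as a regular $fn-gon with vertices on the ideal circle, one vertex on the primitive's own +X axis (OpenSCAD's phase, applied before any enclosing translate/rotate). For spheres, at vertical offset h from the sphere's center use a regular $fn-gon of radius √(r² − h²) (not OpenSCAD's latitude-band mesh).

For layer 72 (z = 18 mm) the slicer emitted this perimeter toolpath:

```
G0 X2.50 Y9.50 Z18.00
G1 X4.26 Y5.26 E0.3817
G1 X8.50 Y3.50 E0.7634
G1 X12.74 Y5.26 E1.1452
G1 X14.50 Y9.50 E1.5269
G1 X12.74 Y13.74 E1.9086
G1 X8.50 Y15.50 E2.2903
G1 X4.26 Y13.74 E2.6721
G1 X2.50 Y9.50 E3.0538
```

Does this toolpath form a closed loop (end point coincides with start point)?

Start point (G0): (2.50, 9.50). End point (last G1): the path returns to the start — closed.

yes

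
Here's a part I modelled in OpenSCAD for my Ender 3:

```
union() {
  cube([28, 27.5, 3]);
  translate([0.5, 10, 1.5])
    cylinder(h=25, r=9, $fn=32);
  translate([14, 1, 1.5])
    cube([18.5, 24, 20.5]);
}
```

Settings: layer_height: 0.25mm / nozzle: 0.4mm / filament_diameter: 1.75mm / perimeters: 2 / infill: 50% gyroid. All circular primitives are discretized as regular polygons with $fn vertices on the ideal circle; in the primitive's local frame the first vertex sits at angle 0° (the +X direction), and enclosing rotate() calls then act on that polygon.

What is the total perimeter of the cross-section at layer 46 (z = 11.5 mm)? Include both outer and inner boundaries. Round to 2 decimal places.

At z = 11.5 mm: the cube is absent (z outside [0, 3]); the r=9 cylinder at (0.5, 10) contributes a regular 32-gon of circumradius 9 (perimeter = 2·32·9.000·sin(180°/32) = 56.46 mm); the 18.5×24 cube at (14, 1) contributes its full rectangle (perimeter 85.00 mm); Combining (union): the 2 present regions are separate (no shared area or edge), so areas and boundary lengths simply add and each stays a separate island — boundary = 141.46 mm. Overall, the cross-section has 2 separate islands. Total boundary length (outer) = 141.46 mm.

141.46 mm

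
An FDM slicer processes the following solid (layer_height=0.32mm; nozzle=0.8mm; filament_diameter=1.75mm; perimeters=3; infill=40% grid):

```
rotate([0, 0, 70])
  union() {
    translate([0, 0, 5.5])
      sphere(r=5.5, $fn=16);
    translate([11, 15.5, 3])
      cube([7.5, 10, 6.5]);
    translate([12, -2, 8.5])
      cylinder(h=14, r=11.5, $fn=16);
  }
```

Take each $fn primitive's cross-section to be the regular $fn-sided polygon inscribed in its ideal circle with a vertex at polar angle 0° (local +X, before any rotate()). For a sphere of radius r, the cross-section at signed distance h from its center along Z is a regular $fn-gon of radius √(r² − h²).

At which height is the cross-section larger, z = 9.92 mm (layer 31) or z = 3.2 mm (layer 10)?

layer 31 (z = 9.92 mm)

Layer 31 (z = 9.92): the sphere: section is a regular 16-gon, circumradius = √(r²−h²) = √(5.5²−4.42²) = 3.273 (area = (16/2)·3.273²·sin(360°/16) = 32.80 mm²); the cube at (11, 15.5) is absent (z outside [3, 9.5]); the r=11.5 cylinder at (12, -2) gives a regular 16-gon of circumradius 11.5 (constant along its height) (area = (16/2)·11.500²·sin(360°/16) = 404.88 mm²); Taking the union: the regions partially overlap — summed areas 437.68 mm² minus the doubly-counted overlap 10.45 mm² gives 427.22 mm² — area = 427.22 mm²; (whole slice rotated 70° about Z — lengths, areas and connectivity unchanged). So its area = 427.22 mm². Layer 10 (z = 3.2): the sphere: section is a regular 16-gon, circumradius = √(r²−h²) = √(5.5²−2.3²) = 4.996 (area = (16/2)·4.996²·sin(360°/16) = 76.41 mm²); the 7.5×10 cube at (11, 15.5) contributes its full rectangle (area 75.00 mm²); the cylinder at (12, -2) does not reach this height (z outside [8.5, 22.5]); Taking the union: the 2 present regions are separate (no shared area or edge), so areas and boundary lengths simply add and each stays a separate island — area = 151.41 mm²; (whole slice rotated 70° about Z — lengths, areas and connectivity unchanged). So its area = 151.41 mm². Layer 31 is larger (427.22 vs 151.41 mm²).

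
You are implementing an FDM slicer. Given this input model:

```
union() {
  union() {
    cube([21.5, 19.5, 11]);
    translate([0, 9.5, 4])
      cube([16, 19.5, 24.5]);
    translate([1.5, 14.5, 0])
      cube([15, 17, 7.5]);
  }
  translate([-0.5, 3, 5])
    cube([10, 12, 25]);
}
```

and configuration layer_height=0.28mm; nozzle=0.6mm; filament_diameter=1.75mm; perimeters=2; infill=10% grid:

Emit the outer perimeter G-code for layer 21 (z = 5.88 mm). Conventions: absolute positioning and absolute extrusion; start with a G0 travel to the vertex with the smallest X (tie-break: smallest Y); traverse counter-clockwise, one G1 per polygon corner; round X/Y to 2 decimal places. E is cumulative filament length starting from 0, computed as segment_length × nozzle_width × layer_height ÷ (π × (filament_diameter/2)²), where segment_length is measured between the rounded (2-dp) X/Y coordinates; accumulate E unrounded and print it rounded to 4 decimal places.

G0 X-0.50 Y3.00 Z5.88
G1 X0.00 Y3.00 E0.0349
G1 X0.00 Y0.00 E0.2445
G1 X21.50 Y0.00 E1.7462
G1 X21.50 Y19.50 E3.1082
G1 X16.50 Y19.50 E3.4574
G1 X16.50 Y31.50 E4.2955
G1 X1.50 Y31.50 E5.3432
G1 X1.50 Y29.00 E5.5179
G1 X0.00 Y29.00 E5.6226
G1 X0.00 Y15.00 E6.6005
G1 X-0.50 Y15.00 E6.6354
G1 X-0.50 Y3.00 E7.4736

At z = 5.88 mm: the 21.5×19.5 cube contributes its full rectangle; the cube at (0, 9.5) (footprint 16×19.5) is included at this height; the 15×17 cube at (1.5, 14.5) contributes its full rectangle; Taking the union: the regions partially overlap (shared area 372.75 mm²), so overlapping operands fuse into one piece — 1 connected region; the 10×12 cube at (-0.5, 3) contributes its full rectangle; Merging all regions: the regions partially overlap (shared area 114.00 mm²), so overlapping operands fuse into one piece — 1 connected region. The outline is a single polygon with 12 vertices. Extrusion per mm of travel: 0.6 × 0.28 / (π × 0.875²) = 0.069846. Accumulating E over each segment gives final E = 7.4736.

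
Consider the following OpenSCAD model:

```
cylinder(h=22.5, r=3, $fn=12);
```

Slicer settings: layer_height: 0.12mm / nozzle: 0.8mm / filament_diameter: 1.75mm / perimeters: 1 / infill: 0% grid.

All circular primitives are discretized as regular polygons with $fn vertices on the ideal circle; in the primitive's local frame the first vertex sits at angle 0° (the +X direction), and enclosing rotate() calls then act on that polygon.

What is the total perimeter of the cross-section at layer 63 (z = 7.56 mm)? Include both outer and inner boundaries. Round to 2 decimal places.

At z = 7.56 mm: the r=3 cylinder gives a regular 12-gon of circumradius 3 (constant along its height) (perimeter = 2·12·3.000·sin(180°/12) = 18.63 mm). Overall, the cross-section is a single solid region. Total boundary length (outer) = 18.63 mm.

18.63 mm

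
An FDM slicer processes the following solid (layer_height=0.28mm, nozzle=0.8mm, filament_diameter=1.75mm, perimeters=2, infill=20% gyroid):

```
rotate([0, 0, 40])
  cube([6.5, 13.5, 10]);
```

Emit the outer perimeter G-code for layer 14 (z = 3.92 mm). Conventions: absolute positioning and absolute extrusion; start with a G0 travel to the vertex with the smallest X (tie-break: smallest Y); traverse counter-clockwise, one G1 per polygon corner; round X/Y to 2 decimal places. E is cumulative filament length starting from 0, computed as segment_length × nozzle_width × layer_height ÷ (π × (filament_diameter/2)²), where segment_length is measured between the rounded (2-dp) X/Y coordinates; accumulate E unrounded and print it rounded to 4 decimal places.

At z = 3.92 mm: the cube is present — its section is the full 6.5×13.5 rectangle; (rotated 40° about Z; rotation is an isometry so areas/perimeters/island counts are preserved). The outline is a single polygon with 4 vertices. Extrusion per mm of travel: 0.8 × 0.28 / (π × 0.875²) = 0.093128. Accumulating E over each segment gives final E = 3.7255.

G0 X-8.68 Y10.34 Z3.92
G1 X0.00 Y0.00 E1.2573
G1 X4.98 Y4.18 E1.8628
G1 X-3.70 Y14.52 E3.1200
G1 X-8.68 Y10.34 E3.7255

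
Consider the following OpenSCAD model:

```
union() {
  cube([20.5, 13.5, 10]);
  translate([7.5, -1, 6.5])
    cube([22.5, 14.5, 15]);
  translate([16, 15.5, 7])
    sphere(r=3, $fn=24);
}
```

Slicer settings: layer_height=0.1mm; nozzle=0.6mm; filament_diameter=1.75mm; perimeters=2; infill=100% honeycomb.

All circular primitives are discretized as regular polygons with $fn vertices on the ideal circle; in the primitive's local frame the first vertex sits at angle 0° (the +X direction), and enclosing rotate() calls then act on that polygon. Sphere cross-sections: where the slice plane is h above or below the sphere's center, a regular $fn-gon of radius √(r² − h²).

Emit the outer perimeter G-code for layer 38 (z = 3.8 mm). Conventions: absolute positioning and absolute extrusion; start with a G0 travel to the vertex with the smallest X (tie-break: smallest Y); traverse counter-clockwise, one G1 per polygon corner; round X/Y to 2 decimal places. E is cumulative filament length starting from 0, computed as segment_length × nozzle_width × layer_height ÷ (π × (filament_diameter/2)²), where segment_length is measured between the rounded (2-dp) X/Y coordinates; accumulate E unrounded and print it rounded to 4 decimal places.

G0 X0.00 Y0.00 Z3.80
G1 X20.50 Y0.00 E0.5114
G1 X20.50 Y13.50 E0.8481
G1 X0.00 Y13.50 E1.3595
G1 X0.00 Y0.00 E1.6963

At z = 3.8 mm: the cube is present — its section is the full 20.5×13.5 rectangle; the cube at (7.5, -1) does not reach this height (z outside [6.5, 21.5]); the sphere at (16, 15.5) is not intersected at this z (|z−center|=3.200 > r=3); Combining (union): only the 20.5×13.5 cube is present, so the union is just that shape — 1 connected region. The outline is a single polygon with 4 vertices. Extrusion per mm of travel: 0.6 × 0.1 / (π × 0.875²) = 0.024945. Accumulating E over each segment gives final E = 1.6963.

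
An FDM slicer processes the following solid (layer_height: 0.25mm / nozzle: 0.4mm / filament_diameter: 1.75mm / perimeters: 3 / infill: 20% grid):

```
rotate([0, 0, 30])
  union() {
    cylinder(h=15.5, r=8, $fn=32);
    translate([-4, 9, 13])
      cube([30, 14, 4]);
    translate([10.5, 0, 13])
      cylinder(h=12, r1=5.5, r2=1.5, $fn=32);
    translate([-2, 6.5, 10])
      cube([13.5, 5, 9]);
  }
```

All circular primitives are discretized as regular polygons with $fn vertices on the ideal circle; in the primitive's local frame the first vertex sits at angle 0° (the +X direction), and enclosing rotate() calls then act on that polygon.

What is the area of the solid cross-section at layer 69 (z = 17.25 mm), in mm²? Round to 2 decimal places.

At z = 17.25 mm: the cylinder is not intersected at this z (z outside [0, 15.5]); the cube at (-4, 9) does not reach this height (z outside [13, 17]); the cone at (10.5, 0) (r1=5.5→r2=1.5) has section circumradius 4.083 here — a regular 32-gon (area = (32/2)·4.083²·sin(360°/32) = 52.05 mm²); the cube at (-2, 6.5) is present — its section is the full 13.5×5 rectangle (area 67.50 mm²); Combining (union): the 2 present regions are separate (no shared area or edge), so areas and boundary lengths simply add and each stays a separate island — area = 119.55 mm²; (rotated 30° about Z; rotation is an isometry so areas/perimeters/island counts are preserved). Overall, the cross-section has 2 separate islands. Net area = 119.55 mm².

119.55 mm²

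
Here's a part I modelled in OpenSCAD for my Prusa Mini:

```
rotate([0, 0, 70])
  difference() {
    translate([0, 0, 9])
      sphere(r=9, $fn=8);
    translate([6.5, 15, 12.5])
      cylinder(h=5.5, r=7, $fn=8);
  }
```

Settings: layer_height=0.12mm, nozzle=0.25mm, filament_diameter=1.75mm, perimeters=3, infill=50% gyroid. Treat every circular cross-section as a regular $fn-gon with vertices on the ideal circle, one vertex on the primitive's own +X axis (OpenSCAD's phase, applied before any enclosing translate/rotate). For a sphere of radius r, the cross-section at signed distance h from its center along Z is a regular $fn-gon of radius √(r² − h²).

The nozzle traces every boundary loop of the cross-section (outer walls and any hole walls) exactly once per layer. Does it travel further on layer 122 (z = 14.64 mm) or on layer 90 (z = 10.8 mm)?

layer 90 (z = 10.8 mm)

Layer 122 (z = 14.64): the r=9 sphere contributes a regular 8-gon of circumradius √(9²−5.64²) = 7.014 (perimeter = 2·8·7.014·sin(180°/8) = 42.94 mm); the cylinder at (6.5, 15): section is a regular 8-gon, circumradius r=7 (perimeter = 2·8·7.000·sin(180°/8) = 42.86 mm); Subtracting the remaining from the first: starting from the r=9 sphere, the r=7 cylinder at (6.5, 15) misses the remaining region (no effect) — boundary = 42.94 mm; (whole slice rotated 70° about Z — lengths, areas and connectivity unchanged). So its perimeter = 42.94 mm. Layer 90 (z = 10.8): the r=9 sphere contributes a regular 8-gon of circumradius √(9²−1.8²) = 8.818 (perimeter = 2·8·8.818·sin(180°/8) = 53.99 mm); the cylinder at (6.5, 15) is not intersected at this z (z outside [12.5, 18]); After the difference (first − rest): none of the subtracted shapes is present at this height, so the r=9 sphere is unchanged — boundary = 53.99 mm; (whole slice rotated 70° about Z — lengths, areas and connectivity unchanged). So its perimeter = 53.99 mm. Layer 90 is larger (53.99 vs 42.94 mm).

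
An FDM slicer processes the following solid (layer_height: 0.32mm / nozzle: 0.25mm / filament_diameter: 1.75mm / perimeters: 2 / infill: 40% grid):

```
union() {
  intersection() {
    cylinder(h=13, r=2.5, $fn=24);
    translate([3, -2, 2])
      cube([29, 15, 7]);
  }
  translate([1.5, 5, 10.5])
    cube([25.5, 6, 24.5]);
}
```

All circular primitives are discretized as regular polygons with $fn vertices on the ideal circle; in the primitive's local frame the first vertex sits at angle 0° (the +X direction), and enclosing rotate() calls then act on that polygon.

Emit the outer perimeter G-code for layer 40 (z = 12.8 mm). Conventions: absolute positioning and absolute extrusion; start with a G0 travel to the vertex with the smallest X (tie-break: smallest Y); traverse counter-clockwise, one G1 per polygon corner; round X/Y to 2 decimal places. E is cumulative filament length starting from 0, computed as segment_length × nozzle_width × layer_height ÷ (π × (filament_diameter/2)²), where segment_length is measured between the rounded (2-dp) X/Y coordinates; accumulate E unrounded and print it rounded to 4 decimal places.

G0 X1.50 Y5.00 Z12.80
G1 X27.00 Y5.00 E0.8481
G1 X27.00 Y11.00 E1.0477
G1 X1.50 Y11.00 E1.8958
G1 X1.50 Y5.00 E2.0954

At z = 12.8 mm: the r=2.5 cylinder gives a regular 24-gon of circumradius 2.5 (constant along its height); the cube at (3, -2) does not reach this height (z outside [2, 9]); Taking the intersection: at least one operand is absent at this height, so nothing remains; the 25.5×6 cube at (1.5, 5) contributes its full rectangle; Combining (union): only the 25.5×6 cube at (1.5, 5) is present, so the union is just that shape — 1 connected region. The outline is a single polygon with 4 vertices. Extrusion per mm of travel: 0.25 × 0.32 / (π × 0.875²) = 0.033260. Accumulating E over each segment gives final E = 2.0954.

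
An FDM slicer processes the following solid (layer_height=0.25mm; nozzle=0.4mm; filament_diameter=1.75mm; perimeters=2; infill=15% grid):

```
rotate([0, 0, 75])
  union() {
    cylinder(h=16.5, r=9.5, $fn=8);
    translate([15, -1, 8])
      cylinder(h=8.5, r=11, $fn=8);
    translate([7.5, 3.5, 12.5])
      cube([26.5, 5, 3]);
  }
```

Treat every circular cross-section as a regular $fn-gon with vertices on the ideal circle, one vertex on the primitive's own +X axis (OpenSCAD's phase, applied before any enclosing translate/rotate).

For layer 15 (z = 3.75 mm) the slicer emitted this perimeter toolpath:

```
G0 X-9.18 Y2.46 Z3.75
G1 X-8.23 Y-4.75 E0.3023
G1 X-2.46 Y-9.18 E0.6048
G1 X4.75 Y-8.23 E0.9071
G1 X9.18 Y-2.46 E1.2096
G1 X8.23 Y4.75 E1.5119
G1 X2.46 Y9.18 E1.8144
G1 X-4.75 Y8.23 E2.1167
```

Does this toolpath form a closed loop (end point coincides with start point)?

no

Start point (G0): (-9.18, 2.46). End point (last G1): the path does not return to the start — open.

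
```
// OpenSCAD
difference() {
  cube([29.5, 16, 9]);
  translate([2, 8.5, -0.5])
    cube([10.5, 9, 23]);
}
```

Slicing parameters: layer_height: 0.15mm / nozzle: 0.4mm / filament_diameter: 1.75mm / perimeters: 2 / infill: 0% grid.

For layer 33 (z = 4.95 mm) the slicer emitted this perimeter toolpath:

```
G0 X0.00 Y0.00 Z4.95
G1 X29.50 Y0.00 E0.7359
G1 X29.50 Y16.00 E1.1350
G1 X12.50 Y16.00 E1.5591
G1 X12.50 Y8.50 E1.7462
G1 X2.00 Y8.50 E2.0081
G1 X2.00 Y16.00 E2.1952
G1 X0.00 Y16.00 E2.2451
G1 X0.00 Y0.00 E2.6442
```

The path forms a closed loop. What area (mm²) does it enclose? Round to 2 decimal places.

Apply the shoelace formula to the sequence of (X, Y) vertices; enclosed area = 393.25 mm².

393.25 mm²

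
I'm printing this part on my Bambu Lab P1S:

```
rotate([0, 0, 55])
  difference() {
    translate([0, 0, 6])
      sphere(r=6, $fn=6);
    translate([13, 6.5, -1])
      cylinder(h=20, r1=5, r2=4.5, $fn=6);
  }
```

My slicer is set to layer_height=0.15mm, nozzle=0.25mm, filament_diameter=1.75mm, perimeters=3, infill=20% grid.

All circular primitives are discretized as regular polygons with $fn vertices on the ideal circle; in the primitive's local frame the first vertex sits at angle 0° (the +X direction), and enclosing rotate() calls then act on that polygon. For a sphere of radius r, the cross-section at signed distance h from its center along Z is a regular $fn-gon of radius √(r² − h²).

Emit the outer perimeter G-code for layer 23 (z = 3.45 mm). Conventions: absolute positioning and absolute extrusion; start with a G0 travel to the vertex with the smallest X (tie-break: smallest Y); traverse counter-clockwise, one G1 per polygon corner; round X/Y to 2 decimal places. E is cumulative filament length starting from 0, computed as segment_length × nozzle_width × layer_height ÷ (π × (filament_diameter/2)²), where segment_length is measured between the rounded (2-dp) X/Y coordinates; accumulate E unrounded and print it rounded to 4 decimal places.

At z = 3.45 mm: the sphere: section is a regular 6-gon, circumradius = √(r²−h²) = √(6²−2.55²) = 5.431; the cone at (13, 6.5): at t=0.223 of its height the radius interpolates to r₁+(r₂−r₁)t = 4.889, giving a regular 6-gon of that circumradius; Taking the first minus the rest: starting from the r=6 sphere, the cone at (13, 6.5) misses the remaining region (no effect) — 1 connected region; (whole slice rotated 55° about Z — lengths, areas and connectivity unchanged). The outline is a single polygon with 6 vertices. Extrusion per mm of travel: 0.25 × 0.15 / (π × 0.875²) = 0.015591. Accumulating E over each segment gives final E = 0.5081.

G0 X-5.41 Y0.47 Z3.45
G1 X-3.12 Y-4.45 E0.0846
G1 X2.30 Y-4.92 E0.1694
G1 X5.41 Y-0.47 E0.2541
G1 X3.12 Y4.45 E0.3387
G1 X-2.30 Y4.92 E0.4235
G1 X-5.41 Y0.47 E0.5081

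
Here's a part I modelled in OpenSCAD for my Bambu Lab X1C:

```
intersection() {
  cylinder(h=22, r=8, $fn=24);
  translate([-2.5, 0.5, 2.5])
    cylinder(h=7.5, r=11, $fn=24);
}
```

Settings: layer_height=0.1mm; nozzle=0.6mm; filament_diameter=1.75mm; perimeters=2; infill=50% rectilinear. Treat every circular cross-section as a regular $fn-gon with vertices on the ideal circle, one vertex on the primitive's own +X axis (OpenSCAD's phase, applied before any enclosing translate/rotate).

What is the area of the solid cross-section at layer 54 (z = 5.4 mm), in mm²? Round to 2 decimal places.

At z = 5.4 mm: the cylinder: section is a regular 24-gon, circumradius r=8 (area = (24/2)·8.000²·sin(360°/24) = 198.77 mm²); the r=11 cylinder at (-2.5, 0.5) contributes a regular 24-gon of circumradius 11 (area = (24/2)·11.000²·sin(360°/24) = 375.81 mm²); After intersecting: the r=8 cylinder lies inside the r=11 cylinder at (-2.5, 0.5), so it is kept whole — area = 198.77 mm². Overall, the cross-section is a single solid region. Net area = 198.77 mm².

198.77 mm²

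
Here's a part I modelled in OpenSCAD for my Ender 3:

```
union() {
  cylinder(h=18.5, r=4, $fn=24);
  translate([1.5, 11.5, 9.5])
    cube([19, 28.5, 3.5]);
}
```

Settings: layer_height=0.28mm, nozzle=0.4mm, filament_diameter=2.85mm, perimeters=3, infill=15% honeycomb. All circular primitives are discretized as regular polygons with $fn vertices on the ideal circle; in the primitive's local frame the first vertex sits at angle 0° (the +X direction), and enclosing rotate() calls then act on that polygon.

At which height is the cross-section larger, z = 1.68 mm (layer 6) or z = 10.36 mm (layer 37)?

Layer 6 (z = 1.68): the r=4 cylinder gives a regular 24-gon of circumradius 4 (constant along its height) (area = (24/2)·4.000²·sin(360°/24) = 49.69 mm²); the cube at (1.5, 11.5) does not reach this height (z outside [9.5, 13]); Taking the union: only the r=4 cylinder is present, so the union is just that shape — area = 49.69 mm². So its area = 49.69 mm². Layer 37 (z = 10.36): the r=4 cylinder contributes a regular 24-gon of circumradius 4 (area = (24/2)·4.000²·sin(360°/24) = 49.69 mm²); the 19×28.5 cube at (1.5, 11.5) contributes its full rectangle (area 541.50 mm²); Combining (union): the 2 present regions are separate (no shared area or edge), so areas and boundary lengths simply add and each stays a separate island — area = 591.19 mm². So its area = 591.19 mm². Layer 37 is larger (591.19 vs 49.69 mm²).

layer 37 (z = 10.36 mm)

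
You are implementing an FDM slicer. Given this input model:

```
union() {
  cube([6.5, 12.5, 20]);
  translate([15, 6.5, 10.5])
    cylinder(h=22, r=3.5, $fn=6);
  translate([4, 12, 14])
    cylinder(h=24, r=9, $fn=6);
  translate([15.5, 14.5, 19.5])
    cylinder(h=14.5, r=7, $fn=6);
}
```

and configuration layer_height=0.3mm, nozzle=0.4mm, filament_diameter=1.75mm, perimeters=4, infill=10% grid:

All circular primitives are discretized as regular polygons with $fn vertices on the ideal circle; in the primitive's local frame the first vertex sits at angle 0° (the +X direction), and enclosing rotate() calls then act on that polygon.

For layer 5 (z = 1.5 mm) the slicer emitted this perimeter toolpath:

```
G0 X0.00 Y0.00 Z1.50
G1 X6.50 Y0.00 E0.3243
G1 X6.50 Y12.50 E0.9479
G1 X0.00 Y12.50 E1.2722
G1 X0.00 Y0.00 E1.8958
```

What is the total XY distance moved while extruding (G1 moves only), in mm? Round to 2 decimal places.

Sum the Euclidean lengths of each G1 segment: total = 38.00 mm.

38.00 mm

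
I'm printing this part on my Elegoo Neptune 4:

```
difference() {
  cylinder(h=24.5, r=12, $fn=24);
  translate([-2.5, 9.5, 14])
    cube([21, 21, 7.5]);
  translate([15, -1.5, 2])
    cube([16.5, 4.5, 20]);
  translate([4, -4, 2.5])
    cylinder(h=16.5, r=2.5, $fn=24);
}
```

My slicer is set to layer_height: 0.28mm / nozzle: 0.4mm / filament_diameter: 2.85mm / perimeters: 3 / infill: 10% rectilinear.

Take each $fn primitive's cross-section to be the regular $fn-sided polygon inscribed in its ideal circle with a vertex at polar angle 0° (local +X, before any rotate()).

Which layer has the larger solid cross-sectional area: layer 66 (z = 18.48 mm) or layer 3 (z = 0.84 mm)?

Layer 66 (z = 18.48): the r=12 cylinder contributes a regular 24-gon of circumradius 12 (area = (24/2)·12.000²·sin(360°/24) = 447.24 mm²); the cube at (-2.5, 9.5) is present — its section is the full 21×21 rectangle (area 441.00 mm²); the cube at (15, -1.5) is present — its section is the full 16.5×4.5 rectangle (area 74.25 mm²); the r=2.5 cylinder at (4, -4) gives a regular 24-gon of circumradius 2.5 (constant along its height) (area = (24/2)·2.500²·sin(360°/24) = 19.41 mm²); Taking the first minus the rest: starting from the r=12 cylinder (447.24 mm²), the 21×21 cube at (-2.5, 9.5) partially overlaps it — only the 17.80 mm² overlap (of its 441.00 mm²) is removed, clipping the outline; the 16.5×4.5 cube at (15, -1.5) misses the remaining region (no effect); the r=2.5 cylinder at (4, -4) lies wholly inside it (removes its full 19.41 mm² and its 15.66 mm outline becomes a hole wall) — area = 410.02 mm². So its area = 410.02 mm². Layer 3 (z = 0.84): the cylinder: section is a regular 24-gon, circumradius r=12 (area = (24/2)·12.000²·sin(360°/24) = 447.24 mm²); the cube at (-2.5, 9.5) is not intersected at this z (z outside [14, 21.5]); the cube at (15, -1.5) is absent (z outside [2, 22]); the cylinder at (4, -4) is not intersected at this z (z outside [2.5, 19]); Subtracting the remaining from the first: none of the subtracted shapes is present at this height, so the r=12 cylinder is unchanged — area = 447.24 mm². So its area = 447.24 mm². Layer 3 is larger (447.24 vs 410.02 mm²).

layer 3 (z = 0.84 mm)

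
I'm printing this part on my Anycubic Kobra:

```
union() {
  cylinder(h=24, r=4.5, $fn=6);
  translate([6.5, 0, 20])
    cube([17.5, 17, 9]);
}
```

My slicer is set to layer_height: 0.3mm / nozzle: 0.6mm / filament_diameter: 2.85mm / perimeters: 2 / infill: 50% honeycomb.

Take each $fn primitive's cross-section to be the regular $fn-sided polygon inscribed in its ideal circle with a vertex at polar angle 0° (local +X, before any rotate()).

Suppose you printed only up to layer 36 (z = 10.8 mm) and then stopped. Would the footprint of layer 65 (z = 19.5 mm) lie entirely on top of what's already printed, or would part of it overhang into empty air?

Compare the two slices. At z = 10.8: the cylinder: section is a regular 6-gon, circumradius r=4.5 (area = (6/2)·4.500²·sin(360°/6) = 52.61 mm²); the cube at (6.5, 0) is absent (z outside [20, 29]); Taking the union: only the r=4.5 cylinder is present, so the union is just that shape — area = 52.61 mm². At z = 19.5: the cylinder: section is a regular 6-gon, circumradius r=4.5 (area = (6/2)·4.500²·sin(360°/6) = 52.61 mm²); the cube at (6.5, 0) does not reach this height (z outside [20, 29]); Merging all regions: only the r=4.5 cylinder is present, so the union is just that shape — area = 52.61 mm². Checking containment: the cross-section at z = 19.5 is a subset of the cross-section at z = 10.8.

entirely on top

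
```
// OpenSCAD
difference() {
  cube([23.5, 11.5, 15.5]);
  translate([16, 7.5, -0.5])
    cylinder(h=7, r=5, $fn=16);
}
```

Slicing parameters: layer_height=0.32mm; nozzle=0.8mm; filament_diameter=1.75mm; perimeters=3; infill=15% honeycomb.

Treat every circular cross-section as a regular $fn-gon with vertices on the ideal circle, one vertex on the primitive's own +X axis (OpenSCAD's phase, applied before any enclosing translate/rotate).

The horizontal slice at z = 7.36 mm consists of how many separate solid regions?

1

At z = 7.36 mm: the cube (footprint 23.5×11.5) is included at this height; the cylinder at (16, 7.5) does not reach this height (z outside [-0.5, 6.5]); After the difference (first − rest): none of the subtracted shapes is present at this height, so the 23.5×11.5 cube is unchanged — 1 connected region. The result has 1 disconnected region.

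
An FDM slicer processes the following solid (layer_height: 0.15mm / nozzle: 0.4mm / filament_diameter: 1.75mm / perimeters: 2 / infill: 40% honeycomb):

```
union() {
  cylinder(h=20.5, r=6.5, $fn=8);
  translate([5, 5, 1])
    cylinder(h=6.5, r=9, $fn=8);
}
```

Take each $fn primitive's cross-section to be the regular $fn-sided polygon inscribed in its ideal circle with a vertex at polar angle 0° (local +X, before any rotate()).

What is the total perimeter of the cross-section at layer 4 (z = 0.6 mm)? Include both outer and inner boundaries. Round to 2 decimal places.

At z = 0.6 mm: the cylinder: section is a regular 8-gon, circumradius r=6.5 (perimeter = 2·8·6.500·sin(180°/8) = 39.80 mm); the cylinder at (5, 5) does not reach this height (z outside [1, 7.5]); Taking the union: only the r=6.5 cylinder is present, so the union is just that shape — boundary = 39.80 mm. Overall, the cross-section is a single solid region. Total boundary length (outer) = 39.80 mm.

39.80 mm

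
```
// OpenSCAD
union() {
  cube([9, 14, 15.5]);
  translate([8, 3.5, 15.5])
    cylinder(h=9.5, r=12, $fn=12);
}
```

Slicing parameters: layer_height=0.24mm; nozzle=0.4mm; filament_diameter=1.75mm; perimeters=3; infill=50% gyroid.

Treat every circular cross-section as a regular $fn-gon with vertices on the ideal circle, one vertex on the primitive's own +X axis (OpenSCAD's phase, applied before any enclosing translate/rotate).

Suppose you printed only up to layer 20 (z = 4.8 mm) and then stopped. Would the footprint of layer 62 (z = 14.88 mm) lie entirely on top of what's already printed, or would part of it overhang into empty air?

Compare the two slices. At z = 4.8: the cube (footprint 9×14) is included at this height (area 126.00 mm²); the cylinder at (8, 3.5) is absent (z outside [15.5, 25]); Merging all regions: only the 9×14 cube is present, so the union is just that shape — area = 126.00 mm². At z = 14.88: the cube is present — its section is the full 9×14 rectangle (area 126.00 mm²); the cylinder at (8, 3.5) is absent (z outside [15.5, 25]); Merging all regions: only the 9×14 cube is present, so the union is just that shape — area = 126.00 mm². Checking containment: the cross-section at z = 14.88 is a subset of the cross-section at z = 4.8.

entirely on top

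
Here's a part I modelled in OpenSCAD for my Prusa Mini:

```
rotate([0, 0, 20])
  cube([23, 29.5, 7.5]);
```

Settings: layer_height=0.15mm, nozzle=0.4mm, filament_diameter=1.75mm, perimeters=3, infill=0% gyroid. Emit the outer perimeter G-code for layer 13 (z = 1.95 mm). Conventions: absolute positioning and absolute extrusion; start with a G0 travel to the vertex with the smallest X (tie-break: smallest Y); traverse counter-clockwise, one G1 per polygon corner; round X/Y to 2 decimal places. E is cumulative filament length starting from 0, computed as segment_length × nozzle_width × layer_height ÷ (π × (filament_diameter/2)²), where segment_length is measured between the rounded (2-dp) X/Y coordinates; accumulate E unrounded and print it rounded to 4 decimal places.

G0 X-10.09 Y27.72 Z1.95
G1 X0.00 Y0.00 E0.7359
G1 X21.61 Y7.87 E1.3096
G1 X11.52 Y35.59 E2.0454
G1 X-10.09 Y27.72 E2.6191

At z = 1.95 mm: the cube (footprint 23×29.5) is included at this height; (whole slice rotated 20° about Z — lengths, areas and connectivity unchanged). The outline is a single polygon with 4 vertices. Extrusion per mm of travel: 0.4 × 0.15 / (π × 0.875²) = 0.024945. Accumulating E over each segment gives final E = 2.6191.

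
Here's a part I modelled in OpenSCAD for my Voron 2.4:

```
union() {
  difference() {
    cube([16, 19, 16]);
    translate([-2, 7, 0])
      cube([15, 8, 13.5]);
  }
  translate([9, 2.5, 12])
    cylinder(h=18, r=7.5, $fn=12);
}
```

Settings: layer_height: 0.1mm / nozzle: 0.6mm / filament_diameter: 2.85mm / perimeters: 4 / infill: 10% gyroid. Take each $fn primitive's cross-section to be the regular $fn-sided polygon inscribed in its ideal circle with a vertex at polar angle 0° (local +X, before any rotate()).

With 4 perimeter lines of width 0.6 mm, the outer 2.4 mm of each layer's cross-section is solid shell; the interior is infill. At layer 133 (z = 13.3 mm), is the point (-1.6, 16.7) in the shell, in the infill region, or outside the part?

outside

At z = 13.3 mm: the 16×19 cube contributes its full rectangle; the cube at (-2, 7) is present — its section is the full 15×8 rectangle; Subtracting the remaining from the first: starting from the 16×19 cube, the 15×8 cube at (-2, 7) partially overlaps it — only the 104.00 mm² overlap (of its 120.00 mm²) is removed, clipping the outline — 1 connected region; the r=7.5 cylinder at (9, 2.5) contributes a regular 12-gon of circumradius 7.5; Merging all regions: the regions partially overlap (shared area 98.08 mm²), so overlapping operands fuse into one piece — 1 connected region. Overall, the cross-section is a single solid region. The nearest boundary edge runs (0.00, 15.00)→(0.00, 19.00); distance from the point to it = 1.60 mm. The point is not inside any of the regions above, so it lies outside the cross-section (1.60 mm from the nearest boundary).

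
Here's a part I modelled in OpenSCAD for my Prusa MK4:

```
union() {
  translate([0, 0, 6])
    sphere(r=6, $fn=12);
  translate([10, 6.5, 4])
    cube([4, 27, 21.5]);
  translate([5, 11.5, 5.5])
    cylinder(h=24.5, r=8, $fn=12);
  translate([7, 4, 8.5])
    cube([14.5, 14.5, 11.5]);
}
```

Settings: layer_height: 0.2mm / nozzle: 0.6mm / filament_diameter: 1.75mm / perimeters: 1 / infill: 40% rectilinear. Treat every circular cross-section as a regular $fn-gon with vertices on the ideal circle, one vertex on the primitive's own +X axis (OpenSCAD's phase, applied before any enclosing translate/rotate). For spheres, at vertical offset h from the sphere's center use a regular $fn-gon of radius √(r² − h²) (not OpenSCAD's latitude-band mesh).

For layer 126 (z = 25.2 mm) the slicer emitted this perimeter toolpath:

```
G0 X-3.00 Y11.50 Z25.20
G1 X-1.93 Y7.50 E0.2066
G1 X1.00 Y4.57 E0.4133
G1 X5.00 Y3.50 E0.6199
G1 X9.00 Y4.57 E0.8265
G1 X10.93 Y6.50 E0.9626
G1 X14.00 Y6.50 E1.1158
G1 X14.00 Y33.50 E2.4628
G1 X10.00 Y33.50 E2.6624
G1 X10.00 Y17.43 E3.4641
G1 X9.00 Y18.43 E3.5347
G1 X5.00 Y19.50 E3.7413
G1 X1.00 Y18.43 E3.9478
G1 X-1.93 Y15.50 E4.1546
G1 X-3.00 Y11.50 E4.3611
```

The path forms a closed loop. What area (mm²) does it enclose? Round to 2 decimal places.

Apply the shoelace formula to the sequence of (X, Y) vertices; enclosed area = 277.04 mm².

277.04 mm²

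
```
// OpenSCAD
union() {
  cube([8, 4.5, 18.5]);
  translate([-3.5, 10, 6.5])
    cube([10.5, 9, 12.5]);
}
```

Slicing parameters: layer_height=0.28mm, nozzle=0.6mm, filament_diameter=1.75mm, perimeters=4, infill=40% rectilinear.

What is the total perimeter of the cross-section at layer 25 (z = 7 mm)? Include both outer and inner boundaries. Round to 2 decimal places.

64.00 mm

At z = 7 mm: the cube (footprint 8×4.5) is included at this height (perimeter 25.00 mm); the cube at (-3.5, 10) (footprint 10.5×9) is included at this height (perimeter 39.00 mm); Taking the union: the 2 present regions are separate (no shared area or edge), so areas and boundary lengths simply add and each stays a separate island — boundary = 64.00 mm. Overall, the cross-section has 2 separate islands. Total boundary length (outer) = 64.00 mm.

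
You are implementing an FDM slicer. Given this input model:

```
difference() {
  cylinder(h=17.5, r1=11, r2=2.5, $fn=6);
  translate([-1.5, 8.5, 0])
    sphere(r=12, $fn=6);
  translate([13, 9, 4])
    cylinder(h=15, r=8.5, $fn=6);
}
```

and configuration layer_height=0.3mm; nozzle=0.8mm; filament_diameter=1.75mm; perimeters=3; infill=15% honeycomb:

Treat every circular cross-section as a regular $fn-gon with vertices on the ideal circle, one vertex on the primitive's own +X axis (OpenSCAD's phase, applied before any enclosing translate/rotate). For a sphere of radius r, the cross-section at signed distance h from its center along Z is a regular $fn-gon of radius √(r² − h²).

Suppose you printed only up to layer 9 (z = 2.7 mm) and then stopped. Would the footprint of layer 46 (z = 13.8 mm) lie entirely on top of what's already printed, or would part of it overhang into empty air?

Compare the two slices. At z = 2.7: the cone contributes a regular 6-gon of circumradius 9.689 (interpolated between r1=11 and r2=2.5 at t=0.154) (area = (6/2)·9.689²·sin(360°/6) = 243.88 mm²); the sphere at (-1.5, 8.5): section is a regular 6-gon, circumradius = √(r²−h²) = √(12²−2.7²) = 11.692 (area = (6/2)·11.692²·sin(360°/6) = 355.18 mm²); the cylinder at (13, 9) is absent (z outside [4, 19]); After the difference (first − rest): starting from the cone (243.88 mm²), the r=12 sphere at (-1.5, 8.5) partially overlaps it — only the 133.22 mm² overlap (of its 355.18 mm²) is removed, clipping the outline — area = 110.65 mm². At z = 13.8: the cone contributes a regular 6-gon of circumradius 4.297 (interpolated between r1=11 and r2=2.5 at t=0.789) (area = (6/2)·4.297²·sin(360°/6) = 47.97 mm²); the sphere at (-1.5, 8.5) is absent (|z−center|=13.800 > r=12); the r=8.5 cylinder at (13, 9) gives a regular 6-gon of circumradius 8.5 (constant along its height) (area = (6/2)·8.500²·sin(360°/6) = 187.71 mm²); Taking the first minus the rest: starting from the cone (47.97 mm²), the r=8.5 cylinder at (13, 9) misses the remaining region (no effect) — area = 47.97 mm². Checking containment: at z = 13.8 the cross-section extends beyond the z = 2.7 cross-section by about 36.43 mm².

part overhangs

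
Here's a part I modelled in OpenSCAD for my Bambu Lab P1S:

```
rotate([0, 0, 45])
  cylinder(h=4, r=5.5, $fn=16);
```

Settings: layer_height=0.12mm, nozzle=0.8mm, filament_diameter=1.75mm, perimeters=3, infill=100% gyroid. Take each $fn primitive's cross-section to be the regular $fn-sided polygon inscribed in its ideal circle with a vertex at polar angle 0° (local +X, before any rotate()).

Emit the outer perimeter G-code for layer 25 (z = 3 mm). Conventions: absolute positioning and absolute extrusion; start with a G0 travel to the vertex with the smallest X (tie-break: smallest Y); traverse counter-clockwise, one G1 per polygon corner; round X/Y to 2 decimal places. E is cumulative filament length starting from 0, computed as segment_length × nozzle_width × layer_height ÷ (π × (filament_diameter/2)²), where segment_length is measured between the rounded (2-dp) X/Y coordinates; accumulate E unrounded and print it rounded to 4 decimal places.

G0 X-5.50 Y0.00 Z3.00
G1 X-5.08 Y-2.10 E0.0855
G1 X-3.89 Y-3.89 E0.1713
G1 X-2.10 Y-5.08 E0.2571
G1 X0.00 Y-5.50 E0.3425
G1 X2.10 Y-5.08 E0.4280
G1 X3.89 Y-3.89 E0.5138
G1 X5.08 Y-2.10 E0.5996
G1 X5.50 Y0.00 E0.6851
G1 X5.08 Y2.10 E0.7705
G1 X3.89 Y3.89 E0.8563
G1 X2.10 Y5.08 E0.9421
G1 X0.00 Y5.50 E1.0276
G1 X-2.10 Y5.08 E1.1131
G1 X-3.89 Y3.89 E1.1989
G1 X-5.08 Y2.10 E1.2846
G1 X-5.50 Y0.00 E1.3701

At z = 3 mm: the r=5.5 cylinder contributes a regular 16-gon of circumradius 5.5; (rotated 45° about Z; rotation is an isometry so areas/perimeters/island counts are preserved). The outline is a single polygon with 16 vertices. Extrusion per mm of travel: 0.8 × 0.12 / (π × 0.875²) = 0.039912. Accumulating E over each segment gives final E = 1.3701.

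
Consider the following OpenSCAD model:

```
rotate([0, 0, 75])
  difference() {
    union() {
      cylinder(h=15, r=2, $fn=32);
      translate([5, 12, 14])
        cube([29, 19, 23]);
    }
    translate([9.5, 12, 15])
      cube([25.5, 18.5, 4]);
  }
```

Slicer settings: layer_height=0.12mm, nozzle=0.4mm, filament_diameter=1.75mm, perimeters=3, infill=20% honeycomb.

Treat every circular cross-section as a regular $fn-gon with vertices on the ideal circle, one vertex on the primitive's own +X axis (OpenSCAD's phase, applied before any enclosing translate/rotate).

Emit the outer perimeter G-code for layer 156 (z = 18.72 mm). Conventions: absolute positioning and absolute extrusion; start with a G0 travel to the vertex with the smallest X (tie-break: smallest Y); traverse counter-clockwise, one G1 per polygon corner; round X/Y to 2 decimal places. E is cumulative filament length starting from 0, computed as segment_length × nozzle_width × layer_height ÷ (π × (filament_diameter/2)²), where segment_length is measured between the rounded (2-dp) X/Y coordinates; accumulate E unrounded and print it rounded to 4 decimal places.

At z = 18.72 mm: the cylinder is not intersected at this z (z outside [0, 15]); the cube at (5, 12) is present — its section is the full 29×19 rectangle; Combining (union): only the 29×19 cube at (5, 12) is present, so the union is just that shape — 1 connected region; the 25.5×18.5 cube at (9.5, 12) contributes its full rectangle; Taking the first minus the rest: starting from that combined region, the 25.5×18.5 cube at (9.5, 12) partially overlaps it — only the 453.25 mm² overlap (of its 471.75 mm²) is removed, clipping the outline — 1 connected region; (rotated 75° about Z; rotation is an isometry so areas/perimeters/island counts are preserved). The outline is a single polygon with 6 vertices. Extrusion per mm of travel: 0.4 × 0.12 / (π × 0.875²) = 0.019956. Accumulating E over each segment gives final E = 1.9156.

G0 X-28.65 Y12.85 Z18.72
G1 X-10.30 Y7.94 E0.3791
G1 X-9.13 Y12.28 E0.4688
G1 X-27.00 Y17.07 E0.8380
G1 X-20.66 Y40.74 E1.3270
G1 X-21.14 Y40.86 E1.3369
G1 X-28.65 Y12.85 E1.9156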